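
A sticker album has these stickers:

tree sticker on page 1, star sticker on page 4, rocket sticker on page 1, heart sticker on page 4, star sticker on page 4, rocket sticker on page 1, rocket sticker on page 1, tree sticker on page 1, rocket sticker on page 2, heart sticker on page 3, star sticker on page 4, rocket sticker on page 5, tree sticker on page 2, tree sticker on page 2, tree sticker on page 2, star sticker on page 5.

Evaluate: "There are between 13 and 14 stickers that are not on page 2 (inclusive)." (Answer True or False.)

There are 12 stickers that are not on page 2.
The claim requires 13 ≤ 12 ≤ 14, which does not hold.

False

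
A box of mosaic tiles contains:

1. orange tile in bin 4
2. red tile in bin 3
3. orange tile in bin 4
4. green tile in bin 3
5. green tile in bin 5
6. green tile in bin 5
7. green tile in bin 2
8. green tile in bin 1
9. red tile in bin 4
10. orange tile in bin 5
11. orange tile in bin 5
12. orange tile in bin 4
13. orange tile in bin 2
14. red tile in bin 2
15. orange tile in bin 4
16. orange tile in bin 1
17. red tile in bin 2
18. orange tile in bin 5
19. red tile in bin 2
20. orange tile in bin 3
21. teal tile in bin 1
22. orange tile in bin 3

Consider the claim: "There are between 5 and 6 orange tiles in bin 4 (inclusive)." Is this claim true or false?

False

|orange tiles in bin 4| = 4.
The claim requires 5 ≤ 4 ≤ 6, which does not hold.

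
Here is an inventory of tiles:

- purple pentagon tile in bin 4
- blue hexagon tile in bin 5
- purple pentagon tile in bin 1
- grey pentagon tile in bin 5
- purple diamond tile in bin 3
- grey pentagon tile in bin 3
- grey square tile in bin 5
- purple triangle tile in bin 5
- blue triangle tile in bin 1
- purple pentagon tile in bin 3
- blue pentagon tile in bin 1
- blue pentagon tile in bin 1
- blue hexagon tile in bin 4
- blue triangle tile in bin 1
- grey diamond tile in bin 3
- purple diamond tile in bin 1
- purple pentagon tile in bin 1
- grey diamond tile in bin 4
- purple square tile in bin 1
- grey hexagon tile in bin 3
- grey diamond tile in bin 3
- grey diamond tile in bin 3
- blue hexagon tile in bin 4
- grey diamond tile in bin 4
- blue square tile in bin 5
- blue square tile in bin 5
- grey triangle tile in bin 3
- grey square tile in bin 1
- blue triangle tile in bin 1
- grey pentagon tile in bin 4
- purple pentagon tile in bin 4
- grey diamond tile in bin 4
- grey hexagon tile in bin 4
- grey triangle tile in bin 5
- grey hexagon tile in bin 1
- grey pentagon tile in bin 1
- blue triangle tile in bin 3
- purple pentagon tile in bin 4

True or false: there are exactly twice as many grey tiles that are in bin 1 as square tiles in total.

False

|grey tiles in bin 1| = 3.
|square tiles| = 5.
The claim requires 3 = 2 × 5 = 10, which does not hold.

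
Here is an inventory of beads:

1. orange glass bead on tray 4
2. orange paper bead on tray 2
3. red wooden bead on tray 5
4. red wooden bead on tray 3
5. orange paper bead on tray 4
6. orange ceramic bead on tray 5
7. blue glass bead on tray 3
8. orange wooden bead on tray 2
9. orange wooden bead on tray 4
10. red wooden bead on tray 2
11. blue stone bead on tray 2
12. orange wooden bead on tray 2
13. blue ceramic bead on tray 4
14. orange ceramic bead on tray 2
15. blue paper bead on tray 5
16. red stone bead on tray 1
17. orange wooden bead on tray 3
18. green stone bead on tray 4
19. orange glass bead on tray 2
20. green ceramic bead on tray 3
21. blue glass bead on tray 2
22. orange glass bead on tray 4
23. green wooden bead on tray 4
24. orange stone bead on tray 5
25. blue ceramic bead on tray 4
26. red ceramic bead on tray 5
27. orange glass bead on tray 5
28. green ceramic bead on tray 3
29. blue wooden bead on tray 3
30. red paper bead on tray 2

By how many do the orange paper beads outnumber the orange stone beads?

1

orange paper beads: 2.
orange stone beads: 1.
2 − 1 = 1.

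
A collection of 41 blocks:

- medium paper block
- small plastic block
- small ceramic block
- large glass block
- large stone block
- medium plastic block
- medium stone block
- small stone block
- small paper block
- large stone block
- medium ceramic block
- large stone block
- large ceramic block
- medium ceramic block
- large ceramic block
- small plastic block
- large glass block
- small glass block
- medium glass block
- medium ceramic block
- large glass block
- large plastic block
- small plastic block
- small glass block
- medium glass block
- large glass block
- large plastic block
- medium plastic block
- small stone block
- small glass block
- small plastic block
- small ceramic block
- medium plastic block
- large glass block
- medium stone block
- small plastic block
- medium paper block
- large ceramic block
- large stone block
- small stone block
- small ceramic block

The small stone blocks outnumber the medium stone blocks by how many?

1

small stone blocks: 3.
medium stone blocks: 2.
3 − 2 = 1.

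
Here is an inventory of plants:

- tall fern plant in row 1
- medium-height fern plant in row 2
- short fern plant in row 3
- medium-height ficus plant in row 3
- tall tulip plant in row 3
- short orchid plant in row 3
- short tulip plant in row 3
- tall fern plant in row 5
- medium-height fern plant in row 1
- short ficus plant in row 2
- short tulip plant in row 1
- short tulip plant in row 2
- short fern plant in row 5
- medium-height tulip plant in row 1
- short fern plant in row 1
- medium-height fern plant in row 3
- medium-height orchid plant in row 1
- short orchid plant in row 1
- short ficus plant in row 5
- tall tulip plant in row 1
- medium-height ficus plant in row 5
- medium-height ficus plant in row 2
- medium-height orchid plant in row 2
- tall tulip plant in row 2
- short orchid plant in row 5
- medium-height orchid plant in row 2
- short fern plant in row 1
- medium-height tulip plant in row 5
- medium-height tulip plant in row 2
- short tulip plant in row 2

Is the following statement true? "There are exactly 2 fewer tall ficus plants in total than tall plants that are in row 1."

True

There are 0 tall ficus plants.
There are 2 tall plants in row 1.
The claim requires 2 − 0 (= 2) to equal 2, which holds.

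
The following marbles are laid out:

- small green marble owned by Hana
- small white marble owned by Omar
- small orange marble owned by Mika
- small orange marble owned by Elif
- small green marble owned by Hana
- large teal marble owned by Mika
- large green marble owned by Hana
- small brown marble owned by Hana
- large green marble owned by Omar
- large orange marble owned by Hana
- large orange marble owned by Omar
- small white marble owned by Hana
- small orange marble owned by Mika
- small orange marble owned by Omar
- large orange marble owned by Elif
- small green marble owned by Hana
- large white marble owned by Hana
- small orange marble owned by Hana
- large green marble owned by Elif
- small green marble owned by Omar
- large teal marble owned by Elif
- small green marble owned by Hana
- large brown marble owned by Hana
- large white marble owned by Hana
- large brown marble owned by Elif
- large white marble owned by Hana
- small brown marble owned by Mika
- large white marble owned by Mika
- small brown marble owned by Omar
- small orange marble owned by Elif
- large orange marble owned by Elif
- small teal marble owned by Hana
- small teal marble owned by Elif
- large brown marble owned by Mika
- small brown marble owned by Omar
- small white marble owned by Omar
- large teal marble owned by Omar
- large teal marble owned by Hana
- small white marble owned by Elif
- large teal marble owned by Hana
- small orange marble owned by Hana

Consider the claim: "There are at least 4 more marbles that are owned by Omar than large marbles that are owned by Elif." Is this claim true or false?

True

Count of marbles owned by Omar: 9.
Count of large marbles owned by Elif: 5.
The claim requires 9 − 5 = 4 ≥ 4, which holds.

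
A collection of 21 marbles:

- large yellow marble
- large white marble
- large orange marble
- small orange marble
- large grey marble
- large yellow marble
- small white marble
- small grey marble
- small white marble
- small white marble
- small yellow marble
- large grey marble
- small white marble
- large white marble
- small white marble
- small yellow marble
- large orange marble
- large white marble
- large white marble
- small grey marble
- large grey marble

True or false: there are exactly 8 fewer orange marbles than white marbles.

False

There are 3 orange marbles.
There are 9 white marbles.
The claim requires 9 − 3 (= 6) to equal 8, which does not hold.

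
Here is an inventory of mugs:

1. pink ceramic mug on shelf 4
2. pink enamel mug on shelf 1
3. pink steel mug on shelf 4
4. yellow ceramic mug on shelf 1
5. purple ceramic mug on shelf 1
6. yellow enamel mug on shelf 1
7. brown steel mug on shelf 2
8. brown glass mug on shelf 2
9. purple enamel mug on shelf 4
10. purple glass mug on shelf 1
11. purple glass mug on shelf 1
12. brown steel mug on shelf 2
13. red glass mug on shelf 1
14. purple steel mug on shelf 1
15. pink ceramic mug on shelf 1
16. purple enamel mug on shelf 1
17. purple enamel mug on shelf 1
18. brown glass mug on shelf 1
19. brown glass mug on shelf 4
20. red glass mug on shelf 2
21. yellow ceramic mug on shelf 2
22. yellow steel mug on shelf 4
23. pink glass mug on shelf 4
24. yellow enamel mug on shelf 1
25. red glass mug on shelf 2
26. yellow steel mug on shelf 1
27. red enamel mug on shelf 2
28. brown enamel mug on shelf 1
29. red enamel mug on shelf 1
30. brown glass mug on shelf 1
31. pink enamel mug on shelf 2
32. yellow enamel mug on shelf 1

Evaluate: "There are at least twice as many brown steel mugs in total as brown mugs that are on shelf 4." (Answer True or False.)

True

|brown steel mugs| = 2.
|brown mugs on shelf 4| = 1.
The claim requires 2 ≥ 2 × 1 = 2, which holds.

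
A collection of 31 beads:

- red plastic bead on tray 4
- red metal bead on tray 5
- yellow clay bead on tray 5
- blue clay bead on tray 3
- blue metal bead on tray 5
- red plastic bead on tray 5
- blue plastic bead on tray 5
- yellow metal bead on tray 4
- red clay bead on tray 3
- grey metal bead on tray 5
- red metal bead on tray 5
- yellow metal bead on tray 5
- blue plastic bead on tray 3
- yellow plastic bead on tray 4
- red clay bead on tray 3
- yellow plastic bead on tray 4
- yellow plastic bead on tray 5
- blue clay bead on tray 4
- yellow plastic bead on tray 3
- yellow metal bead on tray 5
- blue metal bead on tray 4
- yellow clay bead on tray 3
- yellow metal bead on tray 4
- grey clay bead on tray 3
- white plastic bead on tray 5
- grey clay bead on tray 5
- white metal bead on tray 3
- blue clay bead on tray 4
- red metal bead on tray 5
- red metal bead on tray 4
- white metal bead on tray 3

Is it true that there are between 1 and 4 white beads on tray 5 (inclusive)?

True

There is 1 white bead on tray 5.
The claim requires 1 ≤ 1 ≤ 4, which holds.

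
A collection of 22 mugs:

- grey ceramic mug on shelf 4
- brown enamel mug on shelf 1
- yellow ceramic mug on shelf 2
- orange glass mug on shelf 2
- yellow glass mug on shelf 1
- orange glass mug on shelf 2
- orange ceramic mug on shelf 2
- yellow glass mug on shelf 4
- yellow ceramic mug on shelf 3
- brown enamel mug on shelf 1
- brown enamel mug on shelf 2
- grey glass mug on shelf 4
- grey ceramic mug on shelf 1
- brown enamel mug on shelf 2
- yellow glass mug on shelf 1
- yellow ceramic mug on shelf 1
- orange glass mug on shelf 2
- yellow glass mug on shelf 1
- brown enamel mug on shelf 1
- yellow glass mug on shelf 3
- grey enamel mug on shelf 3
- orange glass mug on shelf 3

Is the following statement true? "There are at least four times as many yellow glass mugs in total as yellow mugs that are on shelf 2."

yellow glass mugs: 5.
yellow mugs on shelf 2: 1.
The claim requires 5 ≥ 4 × 1 = 4, which holds.

True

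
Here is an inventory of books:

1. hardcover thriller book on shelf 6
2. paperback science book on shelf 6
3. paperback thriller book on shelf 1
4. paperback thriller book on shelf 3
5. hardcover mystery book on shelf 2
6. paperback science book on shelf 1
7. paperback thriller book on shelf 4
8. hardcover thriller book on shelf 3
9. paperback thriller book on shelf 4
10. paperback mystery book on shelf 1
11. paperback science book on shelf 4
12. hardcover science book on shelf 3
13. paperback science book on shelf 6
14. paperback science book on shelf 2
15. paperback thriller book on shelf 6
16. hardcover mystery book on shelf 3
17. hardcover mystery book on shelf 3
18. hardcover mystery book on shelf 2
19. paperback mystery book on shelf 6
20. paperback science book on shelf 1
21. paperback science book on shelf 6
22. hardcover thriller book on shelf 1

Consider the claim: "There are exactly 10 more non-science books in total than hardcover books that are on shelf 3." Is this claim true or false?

True

non-science books: 14.
hardcover books on shelf 3: 4.
The claim requires 14 − 4 (= 10) to equal 10, which holds.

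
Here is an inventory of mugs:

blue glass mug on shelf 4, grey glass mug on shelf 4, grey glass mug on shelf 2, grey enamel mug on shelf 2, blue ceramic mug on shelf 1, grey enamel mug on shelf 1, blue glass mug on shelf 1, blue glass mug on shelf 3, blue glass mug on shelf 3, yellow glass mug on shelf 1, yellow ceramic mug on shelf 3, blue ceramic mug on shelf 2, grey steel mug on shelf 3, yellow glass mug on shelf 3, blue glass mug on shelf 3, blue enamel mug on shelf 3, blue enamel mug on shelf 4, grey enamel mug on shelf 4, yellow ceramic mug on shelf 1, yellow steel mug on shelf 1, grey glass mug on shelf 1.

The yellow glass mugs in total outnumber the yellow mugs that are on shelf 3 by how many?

yellow glass mugs: 2.
yellow mugs on shelf 3: 2.
2 − 2 = 0.

0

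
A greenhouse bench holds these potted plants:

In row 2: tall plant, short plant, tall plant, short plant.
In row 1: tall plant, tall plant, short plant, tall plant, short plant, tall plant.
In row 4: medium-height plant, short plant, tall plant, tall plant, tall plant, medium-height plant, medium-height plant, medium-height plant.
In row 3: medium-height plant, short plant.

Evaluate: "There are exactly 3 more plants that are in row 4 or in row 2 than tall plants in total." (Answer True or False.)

|plants in row 4 or in row 2| = 12.
|tall plants| = 9.
The claim requires 12 − 9 (= 3) to equal 3, which holds.

True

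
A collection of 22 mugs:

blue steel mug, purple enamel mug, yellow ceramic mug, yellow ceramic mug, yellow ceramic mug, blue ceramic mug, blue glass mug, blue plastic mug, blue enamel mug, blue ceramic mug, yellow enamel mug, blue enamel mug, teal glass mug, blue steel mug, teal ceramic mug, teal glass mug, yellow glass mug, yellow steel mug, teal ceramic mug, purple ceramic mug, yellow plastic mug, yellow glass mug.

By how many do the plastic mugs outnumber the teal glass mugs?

plastic mugs: 2.
teal glass mugs: 2.
2 − 2 = 0.

0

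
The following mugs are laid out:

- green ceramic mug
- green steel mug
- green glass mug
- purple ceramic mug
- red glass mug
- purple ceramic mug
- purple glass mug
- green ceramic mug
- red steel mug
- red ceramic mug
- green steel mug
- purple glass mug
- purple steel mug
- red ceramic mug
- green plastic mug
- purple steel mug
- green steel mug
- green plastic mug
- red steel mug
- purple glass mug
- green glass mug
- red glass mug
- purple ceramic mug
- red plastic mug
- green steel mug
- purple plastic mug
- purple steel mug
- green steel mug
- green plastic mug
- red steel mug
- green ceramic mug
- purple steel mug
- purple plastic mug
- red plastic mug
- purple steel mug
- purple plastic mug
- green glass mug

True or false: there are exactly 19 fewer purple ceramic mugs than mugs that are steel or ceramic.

False

There are 3 purple ceramic mugs.
There are 21 mugs that are steel or ceramic.
The claim requires 21 − 3 (= 18) to equal 19, which does not hold.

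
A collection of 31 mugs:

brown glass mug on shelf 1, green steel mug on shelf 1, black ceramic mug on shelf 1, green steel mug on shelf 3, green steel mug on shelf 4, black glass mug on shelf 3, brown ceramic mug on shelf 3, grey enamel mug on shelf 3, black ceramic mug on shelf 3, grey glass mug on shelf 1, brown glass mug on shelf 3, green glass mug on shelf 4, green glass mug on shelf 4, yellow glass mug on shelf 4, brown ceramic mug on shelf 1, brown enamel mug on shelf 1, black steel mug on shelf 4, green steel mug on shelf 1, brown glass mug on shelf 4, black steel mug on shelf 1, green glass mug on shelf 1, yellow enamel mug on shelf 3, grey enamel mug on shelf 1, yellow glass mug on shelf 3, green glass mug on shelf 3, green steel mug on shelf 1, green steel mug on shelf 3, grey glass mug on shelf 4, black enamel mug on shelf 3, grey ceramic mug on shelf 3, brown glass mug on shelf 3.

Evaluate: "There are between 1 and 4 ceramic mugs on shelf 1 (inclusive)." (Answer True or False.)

True

ceramic mugs on shelf 1: 2.
The claim requires 1 ≤ 2 ≤ 4, which holds.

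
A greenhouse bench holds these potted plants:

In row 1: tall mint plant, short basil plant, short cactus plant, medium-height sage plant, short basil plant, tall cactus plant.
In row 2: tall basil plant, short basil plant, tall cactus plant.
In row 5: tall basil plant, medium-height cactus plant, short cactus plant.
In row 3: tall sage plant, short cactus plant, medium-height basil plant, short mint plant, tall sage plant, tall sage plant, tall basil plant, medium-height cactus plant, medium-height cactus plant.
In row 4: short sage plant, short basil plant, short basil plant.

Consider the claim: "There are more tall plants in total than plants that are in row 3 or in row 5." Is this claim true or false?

False

|tall plants| = 9.
|plants in row 3 or in row 5| = 12.
The claim requires 9 > 12, which does not hold.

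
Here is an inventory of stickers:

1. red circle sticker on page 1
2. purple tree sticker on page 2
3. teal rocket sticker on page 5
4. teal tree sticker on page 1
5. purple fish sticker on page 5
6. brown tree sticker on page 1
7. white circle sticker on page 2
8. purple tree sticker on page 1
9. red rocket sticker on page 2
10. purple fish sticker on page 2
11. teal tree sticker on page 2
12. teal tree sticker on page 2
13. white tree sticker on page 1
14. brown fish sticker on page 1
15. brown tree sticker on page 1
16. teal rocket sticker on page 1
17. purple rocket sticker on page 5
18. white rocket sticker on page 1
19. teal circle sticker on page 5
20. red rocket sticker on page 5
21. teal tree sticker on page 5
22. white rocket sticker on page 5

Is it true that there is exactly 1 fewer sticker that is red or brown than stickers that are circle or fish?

There are 6 stickers that are red or brown.
There are 6 stickers that are circle or fish.
The claim requires 6 − 6 (= 0) to equal 1, which does not hold.

False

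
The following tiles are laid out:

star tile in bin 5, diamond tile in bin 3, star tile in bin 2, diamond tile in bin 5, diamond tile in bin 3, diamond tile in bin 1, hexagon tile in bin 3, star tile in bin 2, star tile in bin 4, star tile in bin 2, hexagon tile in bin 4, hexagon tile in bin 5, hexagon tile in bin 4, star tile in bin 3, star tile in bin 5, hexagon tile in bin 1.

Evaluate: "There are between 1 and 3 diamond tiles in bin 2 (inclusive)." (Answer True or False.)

False

There are 0 diamond tiles in bin 2.
The claim requires 1 ≤ 0 ≤ 3, which does not hold.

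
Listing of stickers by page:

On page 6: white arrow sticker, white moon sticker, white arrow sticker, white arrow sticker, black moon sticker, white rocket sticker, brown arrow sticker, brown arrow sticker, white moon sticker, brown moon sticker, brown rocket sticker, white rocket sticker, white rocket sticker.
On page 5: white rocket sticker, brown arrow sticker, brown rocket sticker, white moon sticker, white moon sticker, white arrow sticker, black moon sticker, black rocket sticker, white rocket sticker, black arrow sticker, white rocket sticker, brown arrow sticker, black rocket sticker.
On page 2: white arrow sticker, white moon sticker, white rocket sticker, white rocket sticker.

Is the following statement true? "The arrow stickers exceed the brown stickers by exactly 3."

True

There are 10 arrow stickers.
There are 7 brown stickers.
The claim requires 10 − 7 (= 3) to equal 3, which holds.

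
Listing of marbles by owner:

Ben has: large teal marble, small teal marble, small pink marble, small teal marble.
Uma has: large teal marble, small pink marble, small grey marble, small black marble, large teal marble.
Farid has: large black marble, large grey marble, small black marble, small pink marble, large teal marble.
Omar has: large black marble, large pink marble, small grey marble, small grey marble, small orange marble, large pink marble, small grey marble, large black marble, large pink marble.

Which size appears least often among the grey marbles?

Counts by size (restricted to grey marbles): small 4, large 1.
The minimum is 1, held uniquely by large.

large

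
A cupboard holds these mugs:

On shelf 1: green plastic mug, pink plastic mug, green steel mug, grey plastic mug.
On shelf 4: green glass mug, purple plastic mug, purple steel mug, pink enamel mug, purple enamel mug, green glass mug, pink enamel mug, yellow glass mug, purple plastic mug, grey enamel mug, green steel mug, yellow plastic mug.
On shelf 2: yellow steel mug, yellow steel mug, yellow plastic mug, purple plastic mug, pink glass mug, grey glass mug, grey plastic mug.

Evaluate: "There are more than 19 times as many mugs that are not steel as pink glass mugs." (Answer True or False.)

There are 18 mugs that are not steel.
There is 1 pink glass mug.
The claim requires 18 > 19 × 1 = 19, which does not hold.

False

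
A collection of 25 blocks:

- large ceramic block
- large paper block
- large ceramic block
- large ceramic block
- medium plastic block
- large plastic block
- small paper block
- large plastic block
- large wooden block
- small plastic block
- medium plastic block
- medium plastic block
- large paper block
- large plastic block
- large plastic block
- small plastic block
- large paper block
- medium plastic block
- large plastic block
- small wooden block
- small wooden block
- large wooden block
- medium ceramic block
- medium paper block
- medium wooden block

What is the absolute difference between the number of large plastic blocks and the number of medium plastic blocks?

1

large plastic blocks: 5. medium plastic blocks: 4.
|5 − 4| = 5 − 4 = 1.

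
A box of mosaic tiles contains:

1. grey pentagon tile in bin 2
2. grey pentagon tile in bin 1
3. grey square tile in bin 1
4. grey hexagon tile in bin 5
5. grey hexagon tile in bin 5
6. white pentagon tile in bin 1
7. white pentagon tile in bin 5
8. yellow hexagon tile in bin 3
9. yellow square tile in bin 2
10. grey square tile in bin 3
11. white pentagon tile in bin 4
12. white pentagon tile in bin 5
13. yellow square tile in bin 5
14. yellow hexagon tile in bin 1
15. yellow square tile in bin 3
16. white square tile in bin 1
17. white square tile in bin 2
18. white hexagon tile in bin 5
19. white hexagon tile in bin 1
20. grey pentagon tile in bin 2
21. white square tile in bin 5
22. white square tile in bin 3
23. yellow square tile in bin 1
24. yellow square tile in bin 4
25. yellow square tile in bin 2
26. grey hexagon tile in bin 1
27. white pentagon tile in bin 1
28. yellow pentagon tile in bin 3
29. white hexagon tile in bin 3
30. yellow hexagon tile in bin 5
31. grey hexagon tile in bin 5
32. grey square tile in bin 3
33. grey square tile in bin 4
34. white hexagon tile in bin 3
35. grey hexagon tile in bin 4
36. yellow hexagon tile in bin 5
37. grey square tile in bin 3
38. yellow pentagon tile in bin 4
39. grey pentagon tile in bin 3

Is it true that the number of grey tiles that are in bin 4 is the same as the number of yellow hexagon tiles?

grey tiles in bin 4: 2.
yellow hexagon tiles: 4.
The claim requires 2 = 4, which does not hold.

False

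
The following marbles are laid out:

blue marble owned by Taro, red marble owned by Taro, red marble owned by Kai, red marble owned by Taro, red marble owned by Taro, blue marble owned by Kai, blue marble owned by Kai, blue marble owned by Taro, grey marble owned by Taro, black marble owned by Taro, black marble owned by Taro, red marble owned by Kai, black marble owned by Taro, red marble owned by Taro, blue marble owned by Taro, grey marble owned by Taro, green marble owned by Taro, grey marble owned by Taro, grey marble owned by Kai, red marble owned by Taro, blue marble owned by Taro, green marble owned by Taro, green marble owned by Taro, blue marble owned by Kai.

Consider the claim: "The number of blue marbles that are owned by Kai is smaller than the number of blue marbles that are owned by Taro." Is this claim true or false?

Count of blue marbles owned by Kai: 3.
Count of blue marbles owned by Taro: 4.
The claim requires 3 < 4, which holds.

True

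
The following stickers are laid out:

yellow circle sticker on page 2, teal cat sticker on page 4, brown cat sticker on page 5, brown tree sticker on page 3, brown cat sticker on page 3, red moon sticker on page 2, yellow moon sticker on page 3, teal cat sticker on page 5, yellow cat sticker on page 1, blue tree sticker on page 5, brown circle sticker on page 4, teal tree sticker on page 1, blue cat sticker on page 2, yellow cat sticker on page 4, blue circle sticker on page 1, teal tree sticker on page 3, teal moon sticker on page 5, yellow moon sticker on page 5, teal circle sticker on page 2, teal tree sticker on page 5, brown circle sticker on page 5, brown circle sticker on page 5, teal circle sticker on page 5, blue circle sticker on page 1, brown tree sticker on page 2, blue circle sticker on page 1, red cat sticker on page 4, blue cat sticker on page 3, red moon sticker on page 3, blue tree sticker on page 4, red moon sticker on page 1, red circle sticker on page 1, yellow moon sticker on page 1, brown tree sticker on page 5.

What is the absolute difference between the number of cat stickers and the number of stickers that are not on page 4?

20

cat stickers: 9. stickers that are not on page 4: 29.
|9 − 29| = 29 − 9 = 20.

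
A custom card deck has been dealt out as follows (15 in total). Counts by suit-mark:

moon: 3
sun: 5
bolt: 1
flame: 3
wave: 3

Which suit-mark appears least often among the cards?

bolt

Counts by suit-mark: sun 5, wave 3, moon 3, flame 3, bolt 1.
The minimum is 1, held uniquely by bolt.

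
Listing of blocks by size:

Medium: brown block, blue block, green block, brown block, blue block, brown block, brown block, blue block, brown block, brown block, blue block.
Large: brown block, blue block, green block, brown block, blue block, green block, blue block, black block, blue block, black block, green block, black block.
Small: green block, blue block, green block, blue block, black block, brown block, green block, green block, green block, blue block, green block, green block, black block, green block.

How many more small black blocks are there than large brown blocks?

0

small black blocks: 2.
large brown blocks: 2.
2 − 2 = 0.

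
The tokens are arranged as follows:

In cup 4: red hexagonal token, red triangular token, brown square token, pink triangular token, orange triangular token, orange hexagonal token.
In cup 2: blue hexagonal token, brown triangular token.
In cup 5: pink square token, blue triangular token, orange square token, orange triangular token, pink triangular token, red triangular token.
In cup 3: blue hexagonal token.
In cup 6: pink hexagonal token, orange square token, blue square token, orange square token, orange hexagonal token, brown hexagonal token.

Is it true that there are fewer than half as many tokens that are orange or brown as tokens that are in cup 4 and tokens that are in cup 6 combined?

tokens that are orange or brown: 10.
tokens in cup 4: 6; tokens in cup 6: 6; combined: 6 + 6 = 12.
The claim requires 2 × 10 = 20 < 12, which does not hold.

False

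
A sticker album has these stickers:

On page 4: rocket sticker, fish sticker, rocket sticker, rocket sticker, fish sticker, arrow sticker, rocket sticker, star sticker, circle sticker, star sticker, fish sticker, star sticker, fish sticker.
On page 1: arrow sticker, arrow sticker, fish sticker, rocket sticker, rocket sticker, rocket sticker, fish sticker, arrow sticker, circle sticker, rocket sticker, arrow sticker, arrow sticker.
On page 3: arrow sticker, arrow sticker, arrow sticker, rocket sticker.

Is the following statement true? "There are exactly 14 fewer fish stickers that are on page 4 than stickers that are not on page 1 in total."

False

fish stickers on page 4: 4.
stickers that are not on page 1: 17.
The claim requires 17 − 4 (= 13) to equal 14, which does not hold.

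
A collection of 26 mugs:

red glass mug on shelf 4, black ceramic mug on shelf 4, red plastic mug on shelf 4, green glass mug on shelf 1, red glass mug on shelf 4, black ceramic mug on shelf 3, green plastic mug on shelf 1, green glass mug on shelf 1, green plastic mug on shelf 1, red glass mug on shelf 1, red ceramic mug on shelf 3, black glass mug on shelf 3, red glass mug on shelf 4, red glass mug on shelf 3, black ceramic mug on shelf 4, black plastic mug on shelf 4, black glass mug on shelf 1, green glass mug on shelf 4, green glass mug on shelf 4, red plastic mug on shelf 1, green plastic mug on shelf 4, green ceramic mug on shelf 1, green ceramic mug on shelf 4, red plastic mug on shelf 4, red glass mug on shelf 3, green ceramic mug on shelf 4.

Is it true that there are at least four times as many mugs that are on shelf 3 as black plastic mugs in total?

mugs on shelf 3: 5.
black plastic mugs: 1.
The claim requires 5 ≥ 4 × 1 = 4, which holds.

True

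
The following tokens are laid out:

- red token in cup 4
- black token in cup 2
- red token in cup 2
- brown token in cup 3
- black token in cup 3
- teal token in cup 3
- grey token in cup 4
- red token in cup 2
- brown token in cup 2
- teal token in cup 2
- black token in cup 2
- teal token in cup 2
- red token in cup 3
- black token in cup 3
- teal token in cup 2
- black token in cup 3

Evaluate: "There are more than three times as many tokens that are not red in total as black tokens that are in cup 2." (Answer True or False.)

True

tokens that are not red: 12.
black tokens in cup 2: 2.
The claim requires 12 > 3 × 2 = 6, which holds.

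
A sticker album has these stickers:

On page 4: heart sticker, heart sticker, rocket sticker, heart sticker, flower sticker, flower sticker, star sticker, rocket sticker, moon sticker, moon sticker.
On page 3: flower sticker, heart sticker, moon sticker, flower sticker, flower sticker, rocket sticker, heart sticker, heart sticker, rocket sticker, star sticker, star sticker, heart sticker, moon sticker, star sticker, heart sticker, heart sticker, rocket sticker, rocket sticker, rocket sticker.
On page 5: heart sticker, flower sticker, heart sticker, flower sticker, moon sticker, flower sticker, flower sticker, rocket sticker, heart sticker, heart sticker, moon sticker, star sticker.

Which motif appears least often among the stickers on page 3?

Counts by motif (restricted to stickers on page 3): heart 6, rocket 5, star 3, flower 3, moon 2.
The minimum is 2, held uniquely by moon.

moon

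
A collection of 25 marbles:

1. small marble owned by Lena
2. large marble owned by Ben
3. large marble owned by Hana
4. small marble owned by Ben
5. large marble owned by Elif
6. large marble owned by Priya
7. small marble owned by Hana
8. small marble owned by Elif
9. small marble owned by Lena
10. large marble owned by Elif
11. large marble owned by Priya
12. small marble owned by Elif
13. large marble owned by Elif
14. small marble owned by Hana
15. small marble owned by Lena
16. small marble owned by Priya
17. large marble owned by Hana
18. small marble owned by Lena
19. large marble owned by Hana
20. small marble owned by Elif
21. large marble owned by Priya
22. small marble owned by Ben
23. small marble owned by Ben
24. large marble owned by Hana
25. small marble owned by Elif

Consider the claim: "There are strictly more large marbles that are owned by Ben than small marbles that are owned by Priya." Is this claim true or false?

large marbles owned by Ben: 1.
small marbles owned by Priya: 1.
The claim requires 1 > 1, which does not hold.

False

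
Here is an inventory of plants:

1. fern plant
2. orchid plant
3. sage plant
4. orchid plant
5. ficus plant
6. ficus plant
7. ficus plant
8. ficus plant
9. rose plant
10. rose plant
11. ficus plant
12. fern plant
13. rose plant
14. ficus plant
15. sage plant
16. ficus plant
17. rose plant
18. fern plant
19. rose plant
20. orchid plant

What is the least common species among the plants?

sage

Counts by species: ficus 7, rose 5, fern 3, orchid 3, sage 2.
The minimum is 2, held uniquely by sage.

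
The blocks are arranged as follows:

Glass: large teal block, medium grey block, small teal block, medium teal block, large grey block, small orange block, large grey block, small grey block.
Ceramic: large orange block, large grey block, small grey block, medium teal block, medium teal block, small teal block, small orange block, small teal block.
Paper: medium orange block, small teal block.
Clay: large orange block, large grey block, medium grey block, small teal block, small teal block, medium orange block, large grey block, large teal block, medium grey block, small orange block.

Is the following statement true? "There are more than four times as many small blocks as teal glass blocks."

False

|small blocks| = 11.
|teal glass blocks| = 3.
The claim requires 11 > 4 × 3 = 12, which does not hold.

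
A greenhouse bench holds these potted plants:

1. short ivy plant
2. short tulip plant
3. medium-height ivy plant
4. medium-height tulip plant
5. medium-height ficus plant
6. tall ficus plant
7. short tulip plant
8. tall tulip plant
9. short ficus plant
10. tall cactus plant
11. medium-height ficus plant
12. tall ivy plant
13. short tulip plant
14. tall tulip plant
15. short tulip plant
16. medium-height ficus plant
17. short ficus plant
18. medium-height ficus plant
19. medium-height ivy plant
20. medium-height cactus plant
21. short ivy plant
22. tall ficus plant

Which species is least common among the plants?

cactus

Counts by species: ficus 8, tulip 7, ivy 5, cactus 2.
The minimum is 2, held uniquely by cactus.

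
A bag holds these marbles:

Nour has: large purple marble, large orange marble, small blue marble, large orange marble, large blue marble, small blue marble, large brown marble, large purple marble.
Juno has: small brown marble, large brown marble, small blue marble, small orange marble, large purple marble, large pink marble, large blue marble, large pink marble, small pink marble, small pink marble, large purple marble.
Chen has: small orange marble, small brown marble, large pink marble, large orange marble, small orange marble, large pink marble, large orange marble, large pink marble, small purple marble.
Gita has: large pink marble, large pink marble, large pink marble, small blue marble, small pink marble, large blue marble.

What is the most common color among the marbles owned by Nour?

Counts by color (restricted to marbles owned by Nour): blue 3, purple 2, orange 2, brown 1.
The maximum is 3, held uniquely by blue.

blue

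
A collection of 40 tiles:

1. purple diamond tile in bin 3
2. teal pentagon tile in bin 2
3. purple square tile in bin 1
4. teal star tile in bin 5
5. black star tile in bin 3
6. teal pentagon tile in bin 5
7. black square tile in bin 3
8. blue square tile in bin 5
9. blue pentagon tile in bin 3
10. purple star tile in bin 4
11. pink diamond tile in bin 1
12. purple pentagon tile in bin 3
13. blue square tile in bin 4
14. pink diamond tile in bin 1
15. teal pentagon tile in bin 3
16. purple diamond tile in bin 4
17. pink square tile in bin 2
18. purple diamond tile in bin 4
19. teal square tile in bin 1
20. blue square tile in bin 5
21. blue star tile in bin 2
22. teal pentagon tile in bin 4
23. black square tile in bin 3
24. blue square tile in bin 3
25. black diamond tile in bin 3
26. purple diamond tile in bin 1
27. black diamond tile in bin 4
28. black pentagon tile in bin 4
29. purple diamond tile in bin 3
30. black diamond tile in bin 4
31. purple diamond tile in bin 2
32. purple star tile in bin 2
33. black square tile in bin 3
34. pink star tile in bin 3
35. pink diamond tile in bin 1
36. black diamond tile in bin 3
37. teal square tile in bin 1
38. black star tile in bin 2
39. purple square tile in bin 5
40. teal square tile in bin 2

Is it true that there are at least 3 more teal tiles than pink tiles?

True

There are 8 teal tiles.
There are 5 pink tiles.
The claim requires 8 − 5 = 3 ≥ 3, which holds.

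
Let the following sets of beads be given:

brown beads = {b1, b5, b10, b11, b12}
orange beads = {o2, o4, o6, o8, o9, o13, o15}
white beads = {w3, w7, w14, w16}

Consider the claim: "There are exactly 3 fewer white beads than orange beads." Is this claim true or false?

True

There are 4 white beads.
There are 7 orange beads.
The claim requires 7 − 4 (= 3) to equal 3, which holds.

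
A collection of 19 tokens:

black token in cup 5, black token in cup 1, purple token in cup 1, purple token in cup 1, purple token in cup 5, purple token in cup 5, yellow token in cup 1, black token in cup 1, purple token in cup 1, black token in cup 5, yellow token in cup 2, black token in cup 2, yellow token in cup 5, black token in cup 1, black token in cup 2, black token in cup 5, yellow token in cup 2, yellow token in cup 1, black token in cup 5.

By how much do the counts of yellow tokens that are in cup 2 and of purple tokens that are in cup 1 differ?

1

yellow tokens in cup 2: 2. purple tokens in cup 1: 3.
|2 − 3| = 3 − 2 = 1.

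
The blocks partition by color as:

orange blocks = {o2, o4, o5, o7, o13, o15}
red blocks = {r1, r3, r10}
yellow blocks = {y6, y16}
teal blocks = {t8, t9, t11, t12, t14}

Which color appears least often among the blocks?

Counts by color: orange 6, teal 5, red 3, yellow 2.
The minimum is 2, held uniquely by yellow.

yellow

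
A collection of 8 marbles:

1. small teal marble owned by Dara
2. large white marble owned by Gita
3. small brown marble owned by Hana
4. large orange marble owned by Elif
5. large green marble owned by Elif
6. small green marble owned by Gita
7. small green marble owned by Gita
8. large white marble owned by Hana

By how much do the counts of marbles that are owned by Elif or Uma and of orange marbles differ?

marbles owned by Elif or Uma: 2. orange marbles: 1.
|2 − 1| = 2 − 1 = 1.

1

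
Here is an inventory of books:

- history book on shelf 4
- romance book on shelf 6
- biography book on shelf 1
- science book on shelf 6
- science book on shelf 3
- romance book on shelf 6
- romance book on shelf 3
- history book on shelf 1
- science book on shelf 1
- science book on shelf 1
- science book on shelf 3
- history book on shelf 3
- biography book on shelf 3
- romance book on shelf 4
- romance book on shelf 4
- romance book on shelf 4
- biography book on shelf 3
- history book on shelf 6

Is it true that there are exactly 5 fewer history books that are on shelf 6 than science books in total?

False

history books on shelf 6: 1.
science books: 5.
The claim requires 5 − 1 (= 4) to equal 5, which does not hold.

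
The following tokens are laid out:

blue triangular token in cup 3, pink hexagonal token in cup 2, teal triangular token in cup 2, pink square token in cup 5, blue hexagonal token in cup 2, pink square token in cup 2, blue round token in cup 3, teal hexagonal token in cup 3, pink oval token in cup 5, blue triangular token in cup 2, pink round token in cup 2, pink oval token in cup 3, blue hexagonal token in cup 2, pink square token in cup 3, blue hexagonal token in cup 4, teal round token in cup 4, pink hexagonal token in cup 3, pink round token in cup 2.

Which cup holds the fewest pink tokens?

Counts by cup (restricted to pink tokens): cup 2→4, cup 3→3, cup 5→2, cup 4→0.
The minimum is 0, held uniquely by cup 4.

cup 4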